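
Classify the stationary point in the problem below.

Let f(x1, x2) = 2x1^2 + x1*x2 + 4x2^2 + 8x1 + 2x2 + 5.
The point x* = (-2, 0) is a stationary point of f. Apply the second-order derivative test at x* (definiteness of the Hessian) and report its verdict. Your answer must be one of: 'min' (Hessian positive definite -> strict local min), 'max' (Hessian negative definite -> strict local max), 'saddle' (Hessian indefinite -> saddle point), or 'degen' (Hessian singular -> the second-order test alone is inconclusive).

Compute the Hessian H = grad^2 f:
  H = [[4, 1], [1, 8]]
Verify stationarity: grad f(x*) = H x* + g = (0, 0).
Eigenvalues of H: 3.7639, 8.2361.
Both eigenvalues > 0, so H is positive definite -> x* is a strict local min.

min


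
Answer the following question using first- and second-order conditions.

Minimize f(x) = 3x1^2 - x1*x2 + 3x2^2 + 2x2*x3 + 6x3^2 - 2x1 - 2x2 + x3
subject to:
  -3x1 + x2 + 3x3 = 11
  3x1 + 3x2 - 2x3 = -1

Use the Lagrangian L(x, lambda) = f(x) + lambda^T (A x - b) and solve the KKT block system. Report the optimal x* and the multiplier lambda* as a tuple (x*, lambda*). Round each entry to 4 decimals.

Form the Lagrangian:
  L(x, lambda) = (1/2) x^T Q x + c^T x + lambda^T (A x - b)
Stationarity (grad_x L = 0): Q x + c + A^T lambda = 0.
Primal feasibility: A x = b.

This gives the KKT block system:
  [ Q   A^T ] [ x     ]   [-c ]
  [ A    0  ] [ lambda ] = [ b ]

Solving the linear system:
  x*      = (-1.8737, 2.2383, 1.0469)
  lambda* = (-7.7193, -2.5593)
  f(x*)   = 41.3356

x* = (-1.8737, 2.2383, 1.0469), lambda* = (-7.7193, -2.5593)


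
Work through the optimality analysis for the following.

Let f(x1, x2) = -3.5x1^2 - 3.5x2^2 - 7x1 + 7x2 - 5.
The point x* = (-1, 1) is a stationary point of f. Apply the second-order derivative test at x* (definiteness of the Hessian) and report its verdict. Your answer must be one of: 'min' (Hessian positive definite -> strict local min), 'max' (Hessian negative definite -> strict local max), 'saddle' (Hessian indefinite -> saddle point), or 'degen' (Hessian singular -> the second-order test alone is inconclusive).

Compute the Hessian H = grad^2 f:
  H = [[-7, 0], [0, -7]]
Verify stationarity: grad f(x*) = H x* + g = (0, 0).
Eigenvalues of H: -7, -7.
Both eigenvalues < 0, so H is negative definite -> x* is a strict local max.

max


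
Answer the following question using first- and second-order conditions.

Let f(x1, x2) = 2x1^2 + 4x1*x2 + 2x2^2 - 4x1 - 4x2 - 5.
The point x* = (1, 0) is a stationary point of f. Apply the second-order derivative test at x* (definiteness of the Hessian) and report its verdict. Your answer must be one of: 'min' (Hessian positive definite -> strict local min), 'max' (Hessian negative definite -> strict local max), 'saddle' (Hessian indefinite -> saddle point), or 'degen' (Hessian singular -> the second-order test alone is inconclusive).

Compute the Hessian H = grad^2 f:
  H = [[4, 4], [4, 4]]
Verify stationarity: grad f(x*) = H x* + g = (0, 0).
Eigenvalues of H: 0, 8.
H has a zero eigenvalue (singular; positive semidefinite but not definite), so H is neither positive definite, negative definite, nor indefinite. The second-order test alone is inconclusive -> degen.
(Indeed, f is constant along the null direction of H through x*, so x* is not a strict local extremum.)

degen


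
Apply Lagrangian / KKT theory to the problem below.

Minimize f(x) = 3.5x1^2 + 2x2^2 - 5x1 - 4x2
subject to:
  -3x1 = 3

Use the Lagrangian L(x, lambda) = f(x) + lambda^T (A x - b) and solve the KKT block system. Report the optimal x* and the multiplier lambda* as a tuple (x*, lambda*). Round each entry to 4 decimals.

Form the Lagrangian:
  L(x, lambda) = (1/2) x^T Q x + c^T x + lambda^T (A x - b)
Stationarity (grad_x L = 0): Q x + c + A^T lambda = 0.
Primal feasibility: A x = b.

This gives the KKT block system:
  [ Q   A^T ] [ x     ]   [-c ]
  [ A    0  ] [ lambda ] = [ b ]

Solving the linear system:
  x*      = (-1, 1)
  lambda* = (-4)
  f(x*)   = 6.5

x* = (-1, 1), lambda* = (-4)


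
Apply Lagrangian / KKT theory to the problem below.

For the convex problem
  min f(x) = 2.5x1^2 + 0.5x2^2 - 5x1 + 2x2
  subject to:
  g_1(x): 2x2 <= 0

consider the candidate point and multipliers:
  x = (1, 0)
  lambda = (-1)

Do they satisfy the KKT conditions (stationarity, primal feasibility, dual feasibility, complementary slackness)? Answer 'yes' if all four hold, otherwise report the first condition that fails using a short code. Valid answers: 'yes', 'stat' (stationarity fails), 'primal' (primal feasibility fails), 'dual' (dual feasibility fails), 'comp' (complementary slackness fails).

Gradient of f: grad f(x) = Q x + c = (0, 2)
Constraint values g_i(x) = a_i^T x - b_i:
  g_1((1, 0)) = 0
Stationarity residual: grad f(x) + sum_i lambda_i a_i = (0, 0)
  -> stationarity OK
Primal feasibility (all g_i <= 0): OK
Dual feasibility (all lambda_i >= 0): FAILS
Complementary slackness (lambda_i * g_i(x) = 0 for all i): OK

Verdict: the first failing condition is dual_feasibility -> dual.

dual


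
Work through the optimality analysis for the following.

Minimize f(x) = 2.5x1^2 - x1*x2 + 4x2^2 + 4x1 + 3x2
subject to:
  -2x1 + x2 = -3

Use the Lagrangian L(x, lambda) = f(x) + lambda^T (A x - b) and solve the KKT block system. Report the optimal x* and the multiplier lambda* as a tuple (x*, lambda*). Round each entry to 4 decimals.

Form the Lagrangian:
  L(x, lambda) = (1/2) x^T Q x + c^T x + lambda^T (A x - b)
Stationarity (grad_x L = 0): Q x + c + A^T lambda = 0.
Primal feasibility: A x = b.

This gives the KKT block system:
  [ Q   A^T ] [ x     ]   [-c ]
  [ A    0  ] [ lambda ] = [ b ]

Solving the linear system:
  x*      = (1.0606, -0.8788)
  lambda* = (5.0909)
  f(x*)   = 8.4394

x* = (1.0606, -0.8788), lambda* = (5.0909)


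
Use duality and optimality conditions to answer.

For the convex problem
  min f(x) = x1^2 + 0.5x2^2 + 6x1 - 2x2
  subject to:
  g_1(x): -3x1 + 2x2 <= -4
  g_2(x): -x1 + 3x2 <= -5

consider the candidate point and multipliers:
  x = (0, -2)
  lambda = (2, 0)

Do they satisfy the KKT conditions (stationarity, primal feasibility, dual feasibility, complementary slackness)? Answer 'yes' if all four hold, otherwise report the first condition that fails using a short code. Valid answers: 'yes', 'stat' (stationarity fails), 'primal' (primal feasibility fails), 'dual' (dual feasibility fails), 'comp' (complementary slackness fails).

Gradient of f: grad f(x) = Q x + c = (6, -4)
Constraint values g_i(x) = a_i^T x - b_i:
  g_1((0, -2)) = 0
  g_2((0, -2)) = -1
Stationarity residual: grad f(x) + sum_i lambda_i a_i = (0, 0)
  -> stationarity OK
Primal feasibility (all g_i <= 0): OK
Dual feasibility (all lambda_i >= 0): OK
Complementary slackness (lambda_i * g_i(x) = 0 for all i): OK

Verdict: yes, KKT holds.

yes


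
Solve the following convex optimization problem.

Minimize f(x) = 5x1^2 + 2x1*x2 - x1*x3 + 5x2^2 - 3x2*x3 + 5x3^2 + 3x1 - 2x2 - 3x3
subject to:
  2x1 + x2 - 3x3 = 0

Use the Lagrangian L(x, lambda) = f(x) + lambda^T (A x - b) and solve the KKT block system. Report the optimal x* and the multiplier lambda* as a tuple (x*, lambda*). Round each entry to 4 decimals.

Form the Lagrangian:
  L(x, lambda) = (1/2) x^T Q x + c^T x + lambda^T (A x - b)
Stationarity (grad_x L = 0): Q x + c + A^T lambda = 0.
Primal feasibility: A x = b.

This gives the KKT block system:
  [ Q   A^T ] [ x     ]   [-c ]
  [ A    0  ] [ lambda ] = [ b ]

Solving the linear system:
  x*      = (-0.1275, 0.3557, 0.0336)
  lambda* = (-1.2013)
  f(x*)   = -0.5973

x* = (-0.1275, 0.3557, 0.0336), lambda* = (-1.2013)


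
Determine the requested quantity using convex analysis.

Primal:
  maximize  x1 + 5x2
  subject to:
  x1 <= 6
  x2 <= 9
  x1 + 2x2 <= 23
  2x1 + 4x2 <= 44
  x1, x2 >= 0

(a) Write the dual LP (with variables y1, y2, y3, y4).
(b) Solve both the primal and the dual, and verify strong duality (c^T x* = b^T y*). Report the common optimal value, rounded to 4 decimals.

The standard primal-dual pair for 'max c^T x s.t. A x <= b, x >= 0' is:
  Dual:  min b^T y  s.t.  A^T y >= c,  y >= 0.

So the dual LP is:
  minimize  6y1 + 9y2 + 23y3 + 44y4
  subject to:
    y1 + y3 + 2y4 >= 1
    y2 + 2y3 + 4y4 >= 5
    y1, y2, y3, y4 >= 0

Solving the primal: x* = (4, 9).
  primal value c^T x* = 49.
Solving the dual: y* = (0, 3, 0, 0.5).
  dual value b^T y* = 49.
Strong duality: c^T x* = b^T y*. Confirmed.

49


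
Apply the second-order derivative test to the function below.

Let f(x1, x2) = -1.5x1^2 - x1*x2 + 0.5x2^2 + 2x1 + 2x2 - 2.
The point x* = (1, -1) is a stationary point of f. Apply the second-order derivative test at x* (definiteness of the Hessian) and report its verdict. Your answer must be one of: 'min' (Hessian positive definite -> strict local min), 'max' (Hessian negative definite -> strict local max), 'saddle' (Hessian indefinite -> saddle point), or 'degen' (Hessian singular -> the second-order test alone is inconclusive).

Compute the Hessian H = grad^2 f:
  H = [[-3, -1], [-1, 1]]
Verify stationarity: grad f(x*) = H x* + g = (0, 0).
Eigenvalues of H: -3.2361, 1.2361.
Eigenvalues have mixed signs, so H is indefinite -> x* is a saddle point.

saddle


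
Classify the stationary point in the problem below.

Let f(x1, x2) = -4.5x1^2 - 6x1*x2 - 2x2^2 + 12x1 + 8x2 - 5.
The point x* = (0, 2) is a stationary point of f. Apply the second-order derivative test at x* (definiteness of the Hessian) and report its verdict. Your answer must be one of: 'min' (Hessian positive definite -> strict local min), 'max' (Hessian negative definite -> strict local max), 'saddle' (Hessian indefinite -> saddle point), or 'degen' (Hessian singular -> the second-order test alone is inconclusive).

Compute the Hessian H = grad^2 f:
  H = [[-9, -6], [-6, -4]]
Verify stationarity: grad f(x*) = H x* + g = (0, 0).
Eigenvalues of H: -13, 0.
H has a zero eigenvalue (singular; negative semidefinite but not definite), so H is neither positive definite, negative definite, nor indefinite. The second-order test alone is inconclusive -> degen.
(Indeed, f is constant along the null direction of H through x*, so x* is not a strict local extremum.)

degen


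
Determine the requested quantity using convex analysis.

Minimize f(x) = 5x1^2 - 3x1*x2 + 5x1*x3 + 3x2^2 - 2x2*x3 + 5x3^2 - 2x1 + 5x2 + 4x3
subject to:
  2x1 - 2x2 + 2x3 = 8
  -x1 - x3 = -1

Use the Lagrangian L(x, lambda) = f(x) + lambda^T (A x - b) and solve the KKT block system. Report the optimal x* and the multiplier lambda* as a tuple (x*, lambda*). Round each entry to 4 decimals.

Form the Lagrangian:
  L(x, lambda) = (1/2) x^T Q x + c^T x + lambda^T (A x - b)
Stationarity (grad_x L = 0): Q x + c + A^T lambda = 0.
Primal feasibility: A x = b.

This gives the KKT block system:
  [ Q   A^T ] [ x     ]   [-c ]
  [ A    0  ] [ lambda ] = [ b ]

Solving the linear system:
  x*      = (0.8, -3, 0.2)
  lambda* = (-7.9, 0.2)
  f(x*)   = 23.8

x* = (0.8, -3, 0.2), lambda* = (-7.9, 0.2)


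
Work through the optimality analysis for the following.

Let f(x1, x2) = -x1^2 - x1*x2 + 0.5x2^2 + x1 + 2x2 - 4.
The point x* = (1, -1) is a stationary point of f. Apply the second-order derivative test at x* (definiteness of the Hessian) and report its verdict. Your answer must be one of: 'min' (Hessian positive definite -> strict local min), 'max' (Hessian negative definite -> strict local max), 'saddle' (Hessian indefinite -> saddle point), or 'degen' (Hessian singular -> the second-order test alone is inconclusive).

Compute the Hessian H = grad^2 f:
  H = [[-2, -1], [-1, 1]]
Verify stationarity: grad f(x*) = H x* + g = (0, 0).
Eigenvalues of H: -2.3028, 1.3028.
Eigenvalues have mixed signs, so H is indefinite -> x* is a saddle point.

saddle


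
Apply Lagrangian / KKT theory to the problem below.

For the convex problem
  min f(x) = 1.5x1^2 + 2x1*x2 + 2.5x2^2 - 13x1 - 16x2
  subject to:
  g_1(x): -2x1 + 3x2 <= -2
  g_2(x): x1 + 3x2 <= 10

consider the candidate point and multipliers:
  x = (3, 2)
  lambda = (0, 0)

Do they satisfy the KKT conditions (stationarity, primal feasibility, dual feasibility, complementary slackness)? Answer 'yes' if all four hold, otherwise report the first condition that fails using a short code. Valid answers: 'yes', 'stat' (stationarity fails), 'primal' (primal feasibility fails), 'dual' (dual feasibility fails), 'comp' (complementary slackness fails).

Gradient of f: grad f(x) = Q x + c = (0, 0)
Constraint values g_i(x) = a_i^T x - b_i:
  g_1((3, 2)) = 2
  g_2((3, 2)) = -1
Stationarity residual: grad f(x) + sum_i lambda_i a_i = (0, 0)
  -> stationarity OK
Primal feasibility (all g_i <= 0): FAILS
Dual feasibility (all lambda_i >= 0): OK
Complementary slackness (lambda_i * g_i(x) = 0 for all i): OK

Verdict: the first failing condition is primal_feasibility -> primal.

primal


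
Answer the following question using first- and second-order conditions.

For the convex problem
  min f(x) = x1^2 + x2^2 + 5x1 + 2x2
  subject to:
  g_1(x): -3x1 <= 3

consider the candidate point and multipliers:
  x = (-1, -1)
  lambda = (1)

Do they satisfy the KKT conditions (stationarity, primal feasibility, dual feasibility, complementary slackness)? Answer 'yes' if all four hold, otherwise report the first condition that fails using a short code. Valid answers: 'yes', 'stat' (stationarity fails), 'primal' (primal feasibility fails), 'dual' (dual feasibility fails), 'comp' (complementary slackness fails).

Gradient of f: grad f(x) = Q x + c = (3, 0)
Constraint values g_i(x) = a_i^T x - b_i:
  g_1((-1, -1)) = 0
Stationarity residual: grad f(x) + sum_i lambda_i a_i = (0, 0)
  -> stationarity OK
Primal feasibility (all g_i <= 0): OK
Dual feasibility (all lambda_i >= 0): OK
Complementary slackness (lambda_i * g_i(x) = 0 for all i): OK

Verdict: yes, KKT holds.

yes


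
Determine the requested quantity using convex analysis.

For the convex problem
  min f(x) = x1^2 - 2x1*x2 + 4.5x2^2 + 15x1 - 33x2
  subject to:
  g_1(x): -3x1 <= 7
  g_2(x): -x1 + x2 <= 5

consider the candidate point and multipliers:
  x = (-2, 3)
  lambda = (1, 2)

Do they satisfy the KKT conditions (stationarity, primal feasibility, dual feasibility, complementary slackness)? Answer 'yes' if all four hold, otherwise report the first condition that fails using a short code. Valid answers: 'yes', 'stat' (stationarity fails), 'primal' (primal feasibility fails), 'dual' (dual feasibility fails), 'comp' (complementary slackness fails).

Gradient of f: grad f(x) = Q x + c = (5, -2)
Constraint values g_i(x) = a_i^T x - b_i:
  g_1((-2, 3)) = -1
  g_2((-2, 3)) = 0
Stationarity residual: grad f(x) + sum_i lambda_i a_i = (0, 0)
  -> stationarity OK
Primal feasibility (all g_i <= 0): OK
Dual feasibility (all lambda_i >= 0): OK
Complementary slackness (lambda_i * g_i(x) = 0 for all i): FAILS

Verdict: the first failing condition is complementary_slackness -> comp.

comp


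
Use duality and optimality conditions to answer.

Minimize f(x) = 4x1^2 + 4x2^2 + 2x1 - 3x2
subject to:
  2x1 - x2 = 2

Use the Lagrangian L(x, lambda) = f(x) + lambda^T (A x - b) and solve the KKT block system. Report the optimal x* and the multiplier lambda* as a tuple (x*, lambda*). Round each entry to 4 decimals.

Form the Lagrangian:
  L(x, lambda) = (1/2) x^T Q x + c^T x + lambda^T (A x - b)
Stationarity (grad_x L = 0): Q x + c + A^T lambda = 0.
Primal feasibility: A x = b.

This gives the KKT block system:
  [ Q   A^T ] [ x     ]   [-c ]
  [ A    0  ] [ lambda ] = [ b ]

Solving the linear system:
  x*      = (0.9, -0.2)
  lambda* = (-4.6)
  f(x*)   = 5.8

x* = (0.9, -0.2), lambda* = (-4.6)


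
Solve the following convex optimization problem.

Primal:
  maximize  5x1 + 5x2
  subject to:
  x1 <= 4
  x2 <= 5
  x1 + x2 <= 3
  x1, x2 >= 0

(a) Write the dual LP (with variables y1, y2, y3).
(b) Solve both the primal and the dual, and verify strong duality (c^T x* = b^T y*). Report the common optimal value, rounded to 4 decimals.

The standard primal-dual pair for 'max c^T x s.t. A x <= b, x >= 0' is:
  Dual:  min b^T y  s.t.  A^T y >= c,  y >= 0.

So the dual LP is:
  minimize  4y1 + 5y2 + 3y3
  subject to:
    y1 + y3 >= 5
    y2 + y3 >= 5
    y1, y2, y3 >= 0

Solving the primal: x* = (3, 0).
  primal value c^T x* = 15.
Solving the dual: y* = (0, 0, 5).
  dual value b^T y* = 15.
Strong duality: c^T x* = b^T y*. Confirmed.

15


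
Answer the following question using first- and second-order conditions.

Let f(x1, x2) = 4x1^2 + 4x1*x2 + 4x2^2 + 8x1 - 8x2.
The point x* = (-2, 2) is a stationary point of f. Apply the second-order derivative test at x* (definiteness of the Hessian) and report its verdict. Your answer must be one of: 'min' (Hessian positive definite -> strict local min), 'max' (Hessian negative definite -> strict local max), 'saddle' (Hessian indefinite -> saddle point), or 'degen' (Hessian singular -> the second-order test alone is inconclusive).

Compute the Hessian H = grad^2 f:
  H = [[8, 4], [4, 8]]
Verify stationarity: grad f(x*) = H x* + g = (0, 0).
Eigenvalues of H: 4, 12.
Both eigenvalues > 0, so H is positive definite -> x* is a strict local min.

min


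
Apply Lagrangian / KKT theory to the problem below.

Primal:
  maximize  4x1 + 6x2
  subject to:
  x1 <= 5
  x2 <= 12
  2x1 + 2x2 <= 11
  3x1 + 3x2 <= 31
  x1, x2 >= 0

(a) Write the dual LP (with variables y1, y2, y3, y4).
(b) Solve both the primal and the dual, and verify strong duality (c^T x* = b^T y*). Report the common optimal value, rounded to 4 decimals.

The standard primal-dual pair for 'max c^T x s.t. A x <= b, x >= 0' is:
  Dual:  min b^T y  s.t.  A^T y >= c,  y >= 0.

So the dual LP is:
  minimize  5y1 + 12y2 + 11y3 + 31y4
  subject to:
    y1 + 2y3 + 3y4 >= 4
    y2 + 2y3 + 3y4 >= 6
    y1, y2, y3, y4 >= 0

Solving the primal: x* = (0, 5.5).
  primal value c^T x* = 33.
Solving the dual: y* = (0, 0, 3, 0).
  dual value b^T y* = 33.
Strong duality: c^T x* = b^T y*. Confirmed.

33


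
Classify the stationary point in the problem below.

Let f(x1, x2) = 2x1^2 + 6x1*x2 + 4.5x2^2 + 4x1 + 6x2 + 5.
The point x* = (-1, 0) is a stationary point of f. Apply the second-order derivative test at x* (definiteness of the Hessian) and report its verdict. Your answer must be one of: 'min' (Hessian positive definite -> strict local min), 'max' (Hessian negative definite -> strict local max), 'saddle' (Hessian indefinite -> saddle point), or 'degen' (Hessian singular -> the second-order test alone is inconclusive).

Compute the Hessian H = grad^2 f:
  H = [[4, 6], [6, 9]]
Verify stationarity: grad f(x*) = H x* + g = (0, 0).
Eigenvalues of H: 0, 13.
H has a zero eigenvalue (singular; positive semidefinite but not definite), so H is neither positive definite, negative definite, nor indefinite. The second-order test alone is inconclusive -> degen.
(Indeed, f is constant along the null direction of H through x*, so x* is not a strict local extremum.)

degen


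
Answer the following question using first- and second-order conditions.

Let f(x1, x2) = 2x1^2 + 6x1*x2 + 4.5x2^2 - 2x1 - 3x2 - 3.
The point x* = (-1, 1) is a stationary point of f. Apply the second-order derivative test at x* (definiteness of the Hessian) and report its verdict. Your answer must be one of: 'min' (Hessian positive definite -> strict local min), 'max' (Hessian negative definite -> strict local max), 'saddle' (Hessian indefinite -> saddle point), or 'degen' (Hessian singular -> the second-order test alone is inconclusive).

Compute the Hessian H = grad^2 f:
  H = [[4, 6], [6, 9]]
Verify stationarity: grad f(x*) = H x* + g = (0, 0).
Eigenvalues of H: 0, 13.
H has a zero eigenvalue (singular; positive semidefinite but not definite), so H is neither positive definite, negative definite, nor indefinite. The second-order test alone is inconclusive -> degen.
(Indeed, f is constant along the null direction of H through x*, so x* is not a strict local extremum.)

degen


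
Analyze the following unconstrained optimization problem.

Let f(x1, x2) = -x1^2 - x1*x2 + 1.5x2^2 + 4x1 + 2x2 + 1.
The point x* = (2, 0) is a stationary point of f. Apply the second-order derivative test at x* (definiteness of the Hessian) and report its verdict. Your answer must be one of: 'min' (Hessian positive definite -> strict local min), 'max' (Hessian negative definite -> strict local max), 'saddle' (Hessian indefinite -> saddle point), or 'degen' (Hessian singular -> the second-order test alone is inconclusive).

Compute the Hessian H = grad^2 f:
  H = [[-2, -1], [-1, 3]]
Verify stationarity: grad f(x*) = H x* + g = (0, 0).
Eigenvalues of H: -2.1926, 3.1926.
Eigenvalues have mixed signs, so H is indefinite -> x* is a saddle point.

saddle


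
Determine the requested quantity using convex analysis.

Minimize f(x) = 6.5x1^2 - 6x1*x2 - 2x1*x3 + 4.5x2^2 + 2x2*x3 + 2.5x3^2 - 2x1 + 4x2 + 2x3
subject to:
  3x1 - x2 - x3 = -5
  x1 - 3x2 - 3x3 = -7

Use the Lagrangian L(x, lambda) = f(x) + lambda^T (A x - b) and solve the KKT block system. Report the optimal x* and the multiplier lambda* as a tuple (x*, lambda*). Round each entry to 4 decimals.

Form the Lagrangian:
  L(x, lambda) = (1/2) x^T Q x + c^T x + lambda^T (A x - b)
Stationarity (grad_x L = 0): Q x + c + A^T lambda = 0.
Primal feasibility: A x = b.

This gives the KKT block system:
  [ Q   A^T ] [ x     ]   [-c ]
  [ A    0  ] [ lambda ] = [ b ]

Solving the linear system:
  x*      = (-1, 0, 2)
  lambda* = (5.375, 2.875)
  f(x*)   = 26.5

x* = (-1, 0, 2), lambda* = (5.375, 2.875)


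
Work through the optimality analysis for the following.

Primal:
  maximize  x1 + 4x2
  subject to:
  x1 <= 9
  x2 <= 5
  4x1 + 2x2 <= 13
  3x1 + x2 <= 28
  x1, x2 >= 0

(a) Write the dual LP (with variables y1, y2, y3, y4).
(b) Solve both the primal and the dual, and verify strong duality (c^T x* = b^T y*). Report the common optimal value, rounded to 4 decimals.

The standard primal-dual pair for 'max c^T x s.t. A x <= b, x >= 0' is:
  Dual:  min b^T y  s.t.  A^T y >= c,  y >= 0.

So the dual LP is:
  minimize  9y1 + 5y2 + 13y3 + 28y4
  subject to:
    y1 + 4y3 + 3y4 >= 1
    y2 + 2y3 + y4 >= 4
    y1, y2, y3, y4 >= 0

Solving the primal: x* = (0.75, 5).
  primal value c^T x* = 20.75.
Solving the dual: y* = (0, 3.5, 0.25, 0).
  dual value b^T y* = 20.75.
Strong duality: c^T x* = b^T y*. Confirmed.

20.75


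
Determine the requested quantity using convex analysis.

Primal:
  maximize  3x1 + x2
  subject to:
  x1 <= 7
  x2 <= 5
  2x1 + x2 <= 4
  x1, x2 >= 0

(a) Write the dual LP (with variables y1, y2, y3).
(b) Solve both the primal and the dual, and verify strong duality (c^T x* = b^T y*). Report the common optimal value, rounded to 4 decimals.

The standard primal-dual pair for 'max c^T x s.t. A x <= b, x >= 0' is:
  Dual:  min b^T y  s.t.  A^T y >= c,  y >= 0.

So the dual LP is:
  minimize  7y1 + 5y2 + 4y3
  subject to:
    y1 + 2y3 >= 3
    y2 + y3 >= 1
    y1, y2, y3 >= 0

Solving the primal: x* = (2, 0).
  primal value c^T x* = 6.
Solving the dual: y* = (0, 0, 1.5).
  dual value b^T y* = 6.
Strong duality: c^T x* = b^T y*. Confirmed.

6


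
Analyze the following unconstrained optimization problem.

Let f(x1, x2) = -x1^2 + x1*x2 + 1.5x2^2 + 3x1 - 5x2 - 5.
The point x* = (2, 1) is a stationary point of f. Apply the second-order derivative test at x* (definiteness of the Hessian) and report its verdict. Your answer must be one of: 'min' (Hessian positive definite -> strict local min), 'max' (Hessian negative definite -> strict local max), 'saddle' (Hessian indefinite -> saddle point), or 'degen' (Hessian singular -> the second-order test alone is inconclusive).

Compute the Hessian H = grad^2 f:
  H = [[-2, 1], [1, 3]]
Verify stationarity: grad f(x*) = H x* + g = (0, 0).
Eigenvalues of H: -2.1926, 3.1926.
Eigenvalues have mixed signs, so H is indefinite -> x* is a saddle point.

saddle


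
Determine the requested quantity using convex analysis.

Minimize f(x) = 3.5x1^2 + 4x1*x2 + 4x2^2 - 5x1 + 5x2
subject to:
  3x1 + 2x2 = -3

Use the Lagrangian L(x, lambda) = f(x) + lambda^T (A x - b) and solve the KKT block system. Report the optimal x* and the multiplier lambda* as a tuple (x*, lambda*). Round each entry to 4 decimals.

Form the Lagrangian:
  L(x, lambda) = (1/2) x^T Q x + c^T x + lambda^T (A x - b)
Stationarity (grad_x L = 0): Q x + c + A^T lambda = 0.
Primal feasibility: A x = b.

This gives the KKT block system:
  [ Q   A^T ] [ x     ]   [-c ]
  [ A    0  ] [ lambda ] = [ b ]

Solving the linear system:
  x*      = (0.0385, -1.5577)
  lambda* = (3.6538)
  f(x*)   = 1.4904

x* = (0.0385, -1.5577), lambda* = (3.6538)


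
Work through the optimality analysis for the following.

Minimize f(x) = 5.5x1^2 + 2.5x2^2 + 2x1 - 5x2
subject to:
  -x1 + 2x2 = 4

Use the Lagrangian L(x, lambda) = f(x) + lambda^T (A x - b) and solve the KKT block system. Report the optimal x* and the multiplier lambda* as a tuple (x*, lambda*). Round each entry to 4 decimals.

Form the Lagrangian:
  L(x, lambda) = (1/2) x^T Q x + c^T x + lambda^T (A x - b)
Stationarity (grad_x L = 0): Q x + c + A^T lambda = 0.
Primal feasibility: A x = b.

This gives the KKT block system:
  [ Q   A^T ] [ x     ]   [-c ]
  [ A    0  ] [ lambda ] = [ b ]

Solving the linear system:
  x*      = (-0.3673, 1.8163)
  lambda* = (-2.0408)
  f(x*)   = -0.8265

x* = (-0.3673, 1.8163), lambda* = (-2.0408)


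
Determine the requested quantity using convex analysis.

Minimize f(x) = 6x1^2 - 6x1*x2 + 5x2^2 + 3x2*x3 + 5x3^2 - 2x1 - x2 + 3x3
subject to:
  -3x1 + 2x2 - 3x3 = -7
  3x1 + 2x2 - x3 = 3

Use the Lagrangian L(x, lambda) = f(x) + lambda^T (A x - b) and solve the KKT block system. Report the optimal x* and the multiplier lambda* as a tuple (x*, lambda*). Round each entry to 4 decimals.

Form the Lagrangian:
  L(x, lambda) = (1/2) x^T Q x + c^T x + lambda^T (A x - b)
Stationarity (grad_x L = 0): Q x + c + A^T lambda = 0.
Primal feasibility: A x = b.

This gives the KKT block system:
  [ Q   A^T ] [ x     ]   [-c ]
  [ A    0  ] [ lambda ] = [ b ]

Solving the linear system:
  x*      = (1.3582, -0.0745, 0.9255)
  lambda* = (4.2367, -0.6782)
  f(x*)   = 15.9131

x* = (1.3582, -0.0745, 0.9255), lambda* = (4.2367, -0.6782)


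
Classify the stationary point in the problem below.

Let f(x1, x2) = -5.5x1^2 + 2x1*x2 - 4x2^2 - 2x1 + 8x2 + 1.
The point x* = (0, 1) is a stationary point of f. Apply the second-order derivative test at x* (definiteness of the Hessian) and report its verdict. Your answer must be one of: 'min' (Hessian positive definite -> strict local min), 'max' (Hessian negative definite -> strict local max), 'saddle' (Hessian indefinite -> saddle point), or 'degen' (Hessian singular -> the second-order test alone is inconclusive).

Compute the Hessian H = grad^2 f:
  H = [[-11, 2], [2, -8]]
Verify stationarity: grad f(x*) = H x* + g = (0, 0).
Eigenvalues of H: -12, -7.
Both eigenvalues < 0, so H is negative definite -> x* is a strict local max.

max


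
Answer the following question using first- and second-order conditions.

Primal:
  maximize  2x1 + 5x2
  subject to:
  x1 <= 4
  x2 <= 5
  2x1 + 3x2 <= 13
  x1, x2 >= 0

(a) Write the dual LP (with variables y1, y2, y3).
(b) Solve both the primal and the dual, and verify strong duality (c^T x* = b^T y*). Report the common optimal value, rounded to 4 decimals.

The standard primal-dual pair for 'max c^T x s.t. A x <= b, x >= 0' is:
  Dual:  min b^T y  s.t.  A^T y >= c,  y >= 0.

So the dual LP is:
  minimize  4y1 + 5y2 + 13y3
  subject to:
    y1 + 2y3 >= 2
    y2 + 3y3 >= 5
    y1, y2, y3 >= 0

Solving the primal: x* = (0, 4.3333).
  primal value c^T x* = 21.6667.
Solving the dual: y* = (0, 0, 1.6667).
  dual value b^T y* = 21.6667.
Strong duality: c^T x* = b^T y*. Confirmed.

21.6667


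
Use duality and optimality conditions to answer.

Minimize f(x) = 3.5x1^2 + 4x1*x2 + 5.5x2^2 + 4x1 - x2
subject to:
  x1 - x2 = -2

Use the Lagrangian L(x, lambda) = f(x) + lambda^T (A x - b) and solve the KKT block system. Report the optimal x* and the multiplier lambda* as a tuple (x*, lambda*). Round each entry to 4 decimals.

Form the Lagrangian:
  L(x, lambda) = (1/2) x^T Q x + c^T x + lambda^T (A x - b)
Stationarity (grad_x L = 0): Q x + c + A^T lambda = 0.
Primal feasibility: A x = b.

This gives the KKT block system:
  [ Q   A^T ] [ x     ]   [-c ]
  [ A    0  ] [ lambda ] = [ b ]

Solving the linear system:
  x*      = (-1.2692, 0.7308)
  lambda* = (1.9615)
  f(x*)   = -0.9423

x* = (-1.2692, 0.7308), lambda* = (1.9615)


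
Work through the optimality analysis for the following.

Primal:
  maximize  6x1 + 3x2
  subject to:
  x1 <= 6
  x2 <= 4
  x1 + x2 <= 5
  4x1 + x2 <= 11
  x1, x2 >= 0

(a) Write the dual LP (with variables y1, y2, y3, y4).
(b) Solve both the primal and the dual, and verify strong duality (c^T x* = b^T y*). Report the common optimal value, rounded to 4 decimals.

The standard primal-dual pair for 'max c^T x s.t. A x <= b, x >= 0' is:
  Dual:  min b^T y  s.t.  A^T y >= c,  y >= 0.

So the dual LP is:
  minimize  6y1 + 4y2 + 5y3 + 11y4
  subject to:
    y1 + y3 + 4y4 >= 6
    y2 + y3 + y4 >= 3
    y1, y2, y3, y4 >= 0

Solving the primal: x* = (2, 3).
  primal value c^T x* = 21.
Solving the dual: y* = (0, 0, 2, 1).
  dual value b^T y* = 21.
Strong duality: c^T x* = b^T y*. Confirmed.

21


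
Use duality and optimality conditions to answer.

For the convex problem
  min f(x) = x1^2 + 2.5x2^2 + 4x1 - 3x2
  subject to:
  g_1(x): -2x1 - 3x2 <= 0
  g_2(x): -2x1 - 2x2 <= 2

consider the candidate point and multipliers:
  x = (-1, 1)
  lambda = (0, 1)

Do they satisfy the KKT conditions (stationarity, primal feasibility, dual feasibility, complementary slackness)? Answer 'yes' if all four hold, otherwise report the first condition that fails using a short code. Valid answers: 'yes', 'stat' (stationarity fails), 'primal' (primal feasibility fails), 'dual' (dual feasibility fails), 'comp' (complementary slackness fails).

Gradient of f: grad f(x) = Q x + c = (2, 2)
Constraint values g_i(x) = a_i^T x - b_i:
  g_1((-1, 1)) = -1
  g_2((-1, 1)) = -2
Stationarity residual: grad f(x) + sum_i lambda_i a_i = (0, 0)
  -> stationarity OK
Primal feasibility (all g_i <= 0): OK
Dual feasibility (all lambda_i >= 0): OK
Complementary slackness (lambda_i * g_i(x) = 0 for all i): FAILS

Verdict: the first failing condition is complementary_slackness -> comp.

comp


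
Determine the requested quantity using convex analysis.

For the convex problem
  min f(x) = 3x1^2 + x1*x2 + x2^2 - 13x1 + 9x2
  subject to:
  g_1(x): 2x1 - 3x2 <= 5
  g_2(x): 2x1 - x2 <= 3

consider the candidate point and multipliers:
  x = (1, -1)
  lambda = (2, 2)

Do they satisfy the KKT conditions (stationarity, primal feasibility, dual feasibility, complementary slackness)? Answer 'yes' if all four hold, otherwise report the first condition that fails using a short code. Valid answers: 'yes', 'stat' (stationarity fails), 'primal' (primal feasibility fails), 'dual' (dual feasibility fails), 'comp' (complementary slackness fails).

Gradient of f: grad f(x) = Q x + c = (-8, 8)
Constraint values g_i(x) = a_i^T x - b_i:
  g_1((1, -1)) = 0
  g_2((1, -1)) = 0
Stationarity residual: grad f(x) + sum_i lambda_i a_i = (0, 0)
  -> stationarity OK
Primal feasibility (all g_i <= 0): OK
Dual feasibility (all lambda_i >= 0): OK
Complementary slackness (lambda_i * g_i(x) = 0 for all i): OK

Verdict: yes, KKT holds.

yes


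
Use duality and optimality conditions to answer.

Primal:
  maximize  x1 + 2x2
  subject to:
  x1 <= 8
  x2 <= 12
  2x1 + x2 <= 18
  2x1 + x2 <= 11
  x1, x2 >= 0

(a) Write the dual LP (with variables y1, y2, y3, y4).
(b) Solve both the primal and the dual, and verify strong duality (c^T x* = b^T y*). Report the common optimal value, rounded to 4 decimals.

The standard primal-dual pair for 'max c^T x s.t. A x <= b, x >= 0' is:
  Dual:  min b^T y  s.t.  A^T y >= c,  y >= 0.

So the dual LP is:
  minimize  8y1 + 12y2 + 18y3 + 11y4
  subject to:
    y1 + 2y3 + 2y4 >= 1
    y2 + y3 + y4 >= 2
    y1, y2, y3, y4 >= 0

Solving the primal: x* = (0, 11).
  primal value c^T x* = 22.
Solving the dual: y* = (0, 0, 0, 2).
  dual value b^T y* = 22.
Strong duality: c^T x* = b^T y*. Confirmed.

22


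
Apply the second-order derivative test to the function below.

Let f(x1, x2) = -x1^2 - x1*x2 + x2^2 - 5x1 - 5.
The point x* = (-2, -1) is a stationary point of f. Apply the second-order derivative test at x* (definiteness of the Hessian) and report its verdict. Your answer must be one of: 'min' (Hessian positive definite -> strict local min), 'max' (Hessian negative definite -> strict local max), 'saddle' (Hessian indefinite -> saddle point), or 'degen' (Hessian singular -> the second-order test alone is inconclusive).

Compute the Hessian H = grad^2 f:
  H = [[-2, -1], [-1, 2]]
Verify stationarity: grad f(x*) = H x* + g = (0, 0).
Eigenvalues of H: -2.2361, 2.2361.
Eigenvalues have mixed signs, so H is indefinite -> x* is a saddle point.

saddle


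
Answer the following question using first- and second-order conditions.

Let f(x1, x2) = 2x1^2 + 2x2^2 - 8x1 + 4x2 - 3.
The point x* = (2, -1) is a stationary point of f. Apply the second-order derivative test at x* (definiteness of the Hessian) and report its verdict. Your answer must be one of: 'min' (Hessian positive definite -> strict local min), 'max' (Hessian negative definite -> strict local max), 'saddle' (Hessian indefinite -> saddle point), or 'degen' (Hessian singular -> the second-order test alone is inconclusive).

Compute the Hessian H = grad^2 f:
  H = [[4, 0], [0, 4]]
Verify stationarity: grad f(x*) = H x* + g = (0, 0).
Eigenvalues of H: 4, 4.
Both eigenvalues > 0, so H is positive definite -> x* is a strict local min.

min


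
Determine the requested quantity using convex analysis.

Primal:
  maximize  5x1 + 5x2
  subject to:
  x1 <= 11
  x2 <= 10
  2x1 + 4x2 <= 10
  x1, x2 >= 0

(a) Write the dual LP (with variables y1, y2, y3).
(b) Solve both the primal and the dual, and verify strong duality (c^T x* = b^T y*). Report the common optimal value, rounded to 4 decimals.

The standard primal-dual pair for 'max c^T x s.t. A x <= b, x >= 0' is:
  Dual:  min b^T y  s.t.  A^T y >= c,  y >= 0.

So the dual LP is:
  minimize  11y1 + 10y2 + 10y3
  subject to:
    y1 + 2y3 >= 5
    y2 + 4y3 >= 5
    y1, y2, y3 >= 0

Solving the primal: x* = (5, 0).
  primal value c^T x* = 25.
Solving the dual: y* = (0, 0, 2.5).
  dual value b^T y* = 25.
Strong duality: c^T x* = b^T y*. Confirmed.

25


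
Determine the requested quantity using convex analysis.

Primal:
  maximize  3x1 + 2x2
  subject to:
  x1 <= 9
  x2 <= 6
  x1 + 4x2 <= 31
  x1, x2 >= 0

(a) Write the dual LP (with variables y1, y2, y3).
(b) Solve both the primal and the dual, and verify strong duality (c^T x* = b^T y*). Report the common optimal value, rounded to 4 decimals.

The standard primal-dual pair for 'max c^T x s.t. A x <= b, x >= 0' is:
  Dual:  min b^T y  s.t.  A^T y >= c,  y >= 0.

So the dual LP is:
  minimize  9y1 + 6y2 + 31y3
  subject to:
    y1 + y3 >= 3
    y2 + 4y3 >= 2
    y1, y2, y3 >= 0

Solving the primal: x* = (9, 5.5).
  primal value c^T x* = 38.
Solving the dual: y* = (2.5, 0, 0.5).
  dual value b^T y* = 38.
Strong duality: c^T x* = b^T y*. Confirmed.

38


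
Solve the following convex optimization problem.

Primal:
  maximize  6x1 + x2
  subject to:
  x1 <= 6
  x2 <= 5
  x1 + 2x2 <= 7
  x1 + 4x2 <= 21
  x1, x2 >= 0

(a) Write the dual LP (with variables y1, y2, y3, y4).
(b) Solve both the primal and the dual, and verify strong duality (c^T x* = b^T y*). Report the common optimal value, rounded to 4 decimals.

The standard primal-dual pair for 'max c^T x s.t. A x <= b, x >= 0' is:
  Dual:  min b^T y  s.t.  A^T y >= c,  y >= 0.

So the dual LP is:
  minimize  6y1 + 5y2 + 7y3 + 21y4
  subject to:
    y1 + y3 + y4 >= 6
    y2 + 2y3 + 4y4 >= 1
    y1, y2, y3, y4 >= 0

Solving the primal: x* = (6, 0.5).
  primal value c^T x* = 36.5.
Solving the dual: y* = (5.5, 0, 0.5, 0).
  dual value b^T y* = 36.5.
Strong duality: c^T x* = b^T y*. Confirmed.

36.5


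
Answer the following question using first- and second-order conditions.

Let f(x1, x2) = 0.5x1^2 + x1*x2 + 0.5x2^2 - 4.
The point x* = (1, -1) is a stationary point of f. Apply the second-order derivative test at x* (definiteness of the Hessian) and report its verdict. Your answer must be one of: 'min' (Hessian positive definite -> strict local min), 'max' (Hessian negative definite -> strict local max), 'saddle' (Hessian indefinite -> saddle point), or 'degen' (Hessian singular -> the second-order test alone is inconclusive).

Compute the Hessian H = grad^2 f:
  H = [[1, 1], [1, 1]]
Verify stationarity: grad f(x*) = H x* + g = (0, 0).
Eigenvalues of H: 0, 2.
H has a zero eigenvalue (singular; positive semidefinite but not definite), so H is neither positive definite, negative definite, nor indefinite. The second-order test alone is inconclusive -> degen.
(Indeed, f is constant along the null direction of H through x*, so x* is not a strict local extremum.)

degen


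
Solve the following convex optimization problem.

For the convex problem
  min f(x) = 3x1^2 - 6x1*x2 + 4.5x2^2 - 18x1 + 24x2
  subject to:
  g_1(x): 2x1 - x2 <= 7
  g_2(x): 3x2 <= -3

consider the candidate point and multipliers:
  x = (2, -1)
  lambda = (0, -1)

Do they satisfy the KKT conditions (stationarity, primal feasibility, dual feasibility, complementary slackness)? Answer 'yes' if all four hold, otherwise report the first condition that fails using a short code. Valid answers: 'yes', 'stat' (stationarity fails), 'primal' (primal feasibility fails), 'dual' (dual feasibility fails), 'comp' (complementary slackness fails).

Gradient of f: grad f(x) = Q x + c = (0, 3)
Constraint values g_i(x) = a_i^T x - b_i:
  g_1((2, -1)) = -2
  g_2((2, -1)) = 0
Stationarity residual: grad f(x) + sum_i lambda_i a_i = (0, 0)
  -> stationarity OK
Primal feasibility (all g_i <= 0): OK
Dual feasibility (all lambda_i >= 0): FAILS
Complementary slackness (lambda_i * g_i(x) = 0 for all i): OK

Verdict: the first failing condition is dual_feasibility -> dual.

dual


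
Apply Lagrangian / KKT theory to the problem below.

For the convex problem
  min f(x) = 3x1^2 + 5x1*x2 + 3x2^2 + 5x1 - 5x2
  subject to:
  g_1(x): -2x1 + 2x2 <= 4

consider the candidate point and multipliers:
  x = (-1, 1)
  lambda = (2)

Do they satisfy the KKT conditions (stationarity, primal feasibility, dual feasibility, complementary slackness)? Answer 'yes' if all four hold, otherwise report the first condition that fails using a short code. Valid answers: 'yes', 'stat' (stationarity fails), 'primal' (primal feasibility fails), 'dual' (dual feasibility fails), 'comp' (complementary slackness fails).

Gradient of f: grad f(x) = Q x + c = (4, -4)
Constraint values g_i(x) = a_i^T x - b_i:
  g_1((-1, 1)) = 0
Stationarity residual: grad f(x) + sum_i lambda_i a_i = (0, 0)
  -> stationarity OK
Primal feasibility (all g_i <= 0): OK
Dual feasibility (all lambda_i >= 0): OK
Complementary slackness (lambda_i * g_i(x) = 0 for all i): OK

Verdict: yes, KKT holds.

yes


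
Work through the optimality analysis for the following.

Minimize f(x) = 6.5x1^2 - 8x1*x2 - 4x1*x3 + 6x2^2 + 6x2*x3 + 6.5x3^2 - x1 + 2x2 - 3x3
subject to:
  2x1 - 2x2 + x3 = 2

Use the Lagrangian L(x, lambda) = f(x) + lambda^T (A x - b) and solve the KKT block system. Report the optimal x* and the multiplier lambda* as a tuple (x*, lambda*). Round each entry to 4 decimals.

Form the Lagrangian:
  L(x, lambda) = (1/2) x^T Q x + c^T x + lambda^T (A x - b)
Stationarity (grad_x L = 0): Q x + c + A^T lambda = 0.
Primal feasibility: A x = b.

This gives the KKT block system:
  [ Q   A^T ] [ x     ]   [-c ]
  [ A    0  ] [ lambda ] = [ b ]

Solving the linear system:
  x*      = (0.0549, -0.6319, 0.6264)
  lambda* = (-1.1319)
  f(x*)   = -0.467

x* = (0.0549, -0.6319, 0.6264), lambda* = (-1.1319)


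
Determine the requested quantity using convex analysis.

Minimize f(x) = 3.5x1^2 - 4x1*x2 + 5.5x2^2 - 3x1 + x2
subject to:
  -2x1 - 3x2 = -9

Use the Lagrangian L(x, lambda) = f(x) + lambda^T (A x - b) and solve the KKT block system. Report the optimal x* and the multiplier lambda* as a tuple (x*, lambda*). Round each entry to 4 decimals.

Form the Lagrangian:
  L(x, lambda) = (1/2) x^T Q x + c^T x + lambda^T (A x - b)
Stationarity (grad_x L = 0): Q x + c + A^T lambda = 0.
Primal feasibility: A x = b.

This gives the KKT block system:
  [ Q   A^T ] [ x     ]   [-c ]
  [ A    0  ] [ lambda ] = [ b ]

Solving the linear system:
  x*      = (2.1871, 1.5419)
  lambda* = (3.071)
  f(x*)   = 11.3097

x* = (2.1871, 1.5419), lambda* = (3.071)
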